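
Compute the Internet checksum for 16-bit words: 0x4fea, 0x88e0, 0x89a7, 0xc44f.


Sum all words (with carry folding):
+ 0x4fea = 0x4fea
+ 0x88e0 = 0xd8ca
+ 0x89a7 = 0x6272
+ 0xc44f = 0x26c2
One's complement: ~0x26c2
Checksum = 0xd93d


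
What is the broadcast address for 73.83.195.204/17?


Network: 73.83.128.0/17
Host bits = 15
Set all host bits to 1:
Broadcast: 73.83.255.255


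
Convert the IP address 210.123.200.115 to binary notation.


210 = 11010010
123 = 01111011
200 = 11001000
115 = 01110011
Binary: 11010010.01111011.11001000.01110011


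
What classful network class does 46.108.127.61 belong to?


First octet: 46
Binary: 00101110
0xxxxxxx -> Class A (1-126)
Class A, default mask 255.0.0.0 (/8)


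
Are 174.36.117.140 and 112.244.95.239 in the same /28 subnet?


Mask: 255.255.255.240
174.36.117.140 AND mask = 174.36.117.128
112.244.95.239 AND mask = 112.244.95.224
No, different subnets (174.36.117.128 vs 112.244.95.224)


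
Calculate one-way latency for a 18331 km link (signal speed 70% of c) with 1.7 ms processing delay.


Speed = 0.7 * 3e5 km/s = 210000 km/s
Propagation delay = 18331 / 210000 = 0.0873 s = 87.2905 ms
Processing delay = 1.7 ms
Total one-way latency = 88.9905 ms


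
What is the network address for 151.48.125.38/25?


IP:   10010111.00110000.01111101.00100110
Mask: 11111111.11111111.11111111.10000000
AND operation:
Net:  10010111.00110000.01111101.00000000
Network: 151.48.125.0/25


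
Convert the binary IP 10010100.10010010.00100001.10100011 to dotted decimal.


10010100 = 148
10010010 = 146
00100001 = 33
10100011 = 163
IP: 148.146.33.163


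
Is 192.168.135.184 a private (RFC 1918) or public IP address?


RFC 1918 private ranges:
  10.0.0.0/8 (10.0.0.0 - 10.255.255.255)
  172.16.0.0/12 (172.16.0.0 - 172.31.255.255)
  192.168.0.0/16 (192.168.0.0 - 192.168.255.255)
Private (in 192.168.0.0/16)


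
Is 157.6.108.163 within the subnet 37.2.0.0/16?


Subnet network: 37.2.0.0
Test IP AND mask: 157.6.0.0
No, 157.6.108.163 is not in 37.2.0.0/16


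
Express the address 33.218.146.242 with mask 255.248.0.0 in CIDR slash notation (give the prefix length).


Binary: 11111111.11111000.00000000.00000000
Count leading 1s
Prefix: /13


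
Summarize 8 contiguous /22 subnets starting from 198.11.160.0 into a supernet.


Original prefix: /22
Number of subnets: 8 = 2^3
New prefix = 22 - 3 = 19
Supernet: 198.11.160.0/19


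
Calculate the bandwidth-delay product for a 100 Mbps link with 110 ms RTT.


BDP = bandwidth * RTT
= 100 Mbps * 110 ms
= 100 * 1e6 * 110 / 1000 bits
= 11000000 bits
= 1375000 bytes
= 1342.7734 KB
BDP = 11000000 bits (1375000 bytes)


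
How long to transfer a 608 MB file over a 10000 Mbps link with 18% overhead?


Effective throughput = 10000 * (1 - 18/100) = 8200 Mbps
File size in Mb = 608 * 8 = 4864 Mb
Time = 4864 / 8200
Time = 0.5932 seconds


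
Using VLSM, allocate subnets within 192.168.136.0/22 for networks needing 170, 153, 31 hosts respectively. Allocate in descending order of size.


170 hosts -> /24 (254 usable): 192.168.136.0/24
153 hosts -> /24 (254 usable): 192.168.137.0/24
31 hosts -> /26 (62 usable): 192.168.138.0/26
Allocation: 192.168.136.0/24 (170 hosts, 254 usable); 192.168.137.0/24 (153 hosts, 254 usable); 192.168.138.0/26 (31 hosts, 62 usable)


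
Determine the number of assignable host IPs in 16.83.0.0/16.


Host bits = 32 - 16 = 16
Total addresses = 2^16 = 65536
Usable = total - 2 (network and broadcast)
Usable hosts: 65534


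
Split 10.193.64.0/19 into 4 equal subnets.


New prefix = 19 + 2 = 21
Each subnet has 2048 addresses
  10.193.64.0/21
  10.193.72.0/21
  10.193.80.0/21
  10.193.88.0/21
Subnets: 10.193.64.0/21, 10.193.72.0/21, 10.193.80.0/21, 10.193.88.0/21


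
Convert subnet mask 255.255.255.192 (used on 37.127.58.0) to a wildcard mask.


Subnet mask: 255.255.255.192
Wildcard = 255.255.255.255 - subnet mask
255 - 255 = 0
255 - 255 = 0
255 - 255 = 0
255 - 192 = 63
Wildcard: 0.0.0.63


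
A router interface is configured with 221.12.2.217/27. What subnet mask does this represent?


/27 means 27 network bits, 5 host bits
Binary: 11111111111111111111111111100000
Mask: 255.255.255.224


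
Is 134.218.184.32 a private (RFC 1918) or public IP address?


RFC 1918 private ranges:
  10.0.0.0/8 (10.0.0.0 - 10.255.255.255)
  172.16.0.0/12 (172.16.0.0 - 172.31.255.255)
  192.168.0.0/16 (192.168.0.0 - 192.168.255.255)
Public (not in any RFC 1918 range)


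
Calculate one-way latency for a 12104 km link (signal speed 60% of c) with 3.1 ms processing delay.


Speed = 0.6 * 3e5 km/s = 180000 km/s
Propagation delay = 12104 / 180000 = 0.0672 s = 67.2444 ms
Processing delay = 3.1 ms
Total one-way latency = 70.3444 ms


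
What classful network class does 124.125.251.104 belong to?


First octet: 124
Binary: 01111100
0xxxxxxx -> Class A (1-126)
Class A, default mask 255.0.0.0 (/8)


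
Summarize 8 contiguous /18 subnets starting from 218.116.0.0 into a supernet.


Original prefix: /18
Number of subnets: 8 = 2^3
New prefix = 18 - 3 = 15
Supernet: 218.116.0.0/15


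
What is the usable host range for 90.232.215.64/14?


Network: 90.232.0.0
Broadcast: 90.235.255.255
First usable = network + 1
Last usable = broadcast - 1
Range: 90.232.0.1 to 90.235.255.254


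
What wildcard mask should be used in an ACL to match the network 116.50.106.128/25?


Subnet mask: 255.255.255.128
Wildcard = 255.255.255.255 - subnet mask
255 - 255 = 0
255 - 255 = 0
255 - 255 = 0
255 - 128 = 127
Wildcard: 0.0.0.127


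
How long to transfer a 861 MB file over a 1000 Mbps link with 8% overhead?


Effective throughput = 1000 * (1 - 8/100) = 920 Mbps
File size in Mb = 861 * 8 = 6888 Mb
Time = 6888 / 920
Time = 7.487 seconds


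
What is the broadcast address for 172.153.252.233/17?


Network: 172.153.128.0/17
Host bits = 15
Set all host bits to 1:
Broadcast: 172.153.255.255


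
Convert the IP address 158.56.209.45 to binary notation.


158 = 10011110
56 = 00111000
209 = 11010001
45 = 00101101
Binary: 10011110.00111000.11010001.00101101


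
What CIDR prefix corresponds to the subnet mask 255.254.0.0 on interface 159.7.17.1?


Binary: 11111111.11111110.00000000.00000000
Count leading 1s
Prefix: /15


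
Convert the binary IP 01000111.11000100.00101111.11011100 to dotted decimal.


01000111 = 71
11000100 = 196
00101111 = 47
11011100 = 220
IP: 71.196.47.220


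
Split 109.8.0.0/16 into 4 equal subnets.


New prefix = 16 + 2 = 18
Each subnet has 16384 addresses
  109.8.0.0/18
  109.8.64.0/18
  109.8.128.0/18
  109.8.192.0/18
Subnets: 109.8.0.0/18, 109.8.64.0/18, 109.8.128.0/18, 109.8.192.0/18


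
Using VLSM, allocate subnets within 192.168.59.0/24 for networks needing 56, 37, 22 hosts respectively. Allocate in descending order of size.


56 hosts -> /26 (62 usable): 192.168.59.0/26
37 hosts -> /26 (62 usable): 192.168.59.64/26
22 hosts -> /27 (30 usable): 192.168.59.128/27
Allocation: 192.168.59.0/26 (56 hosts, 62 usable); 192.168.59.64/26 (37 hosts, 62 usable); 192.168.59.128/27 (22 hosts, 30 usable)


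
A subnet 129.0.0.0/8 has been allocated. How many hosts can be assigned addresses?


Host bits = 32 - 8 = 24
Total addresses = 2^24 = 16777216
Usable = total - 2 (network and broadcast)
Usable hosts: 16777214


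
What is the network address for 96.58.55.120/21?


IP:   01100000.00111010.00110111.01111000
Mask: 11111111.11111111.11111000.00000000
AND operation:
Net:  01100000.00111010.00110000.00000000
Network: 96.58.48.0/21


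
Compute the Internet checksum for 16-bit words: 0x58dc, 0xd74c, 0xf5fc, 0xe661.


Sum all words (with carry folding):
+ 0x58dc = 0x58dc
+ 0xd74c = 0x3029
+ 0xf5fc = 0x2626
+ 0xe661 = 0x0c88
One's complement: ~0x0c88
Checksum = 0xf377


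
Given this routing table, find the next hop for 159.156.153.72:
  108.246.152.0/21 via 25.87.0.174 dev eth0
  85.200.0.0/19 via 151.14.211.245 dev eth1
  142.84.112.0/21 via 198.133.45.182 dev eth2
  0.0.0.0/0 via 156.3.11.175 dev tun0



Longest prefix match for 159.156.153.72:
  /21 108.246.152.0: no
  /19 85.200.0.0: no
  /21 142.84.112.0: no
  /0 0.0.0.0: MATCH
Selected: next-hop 156.3.11.175 via tun0 (matched /0)


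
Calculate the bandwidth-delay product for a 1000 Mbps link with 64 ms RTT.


BDP = bandwidth * RTT
= 1000 Mbps * 64 ms
= 1000 * 1e6 * 64 / 1000 bits
= 64000000 bits
= 8000000 bytes
= 7812.5 KB
BDP = 64000000 bits (8000000 bytes)


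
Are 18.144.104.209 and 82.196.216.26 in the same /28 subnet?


Mask: 255.255.255.240
18.144.104.209 AND mask = 18.144.104.208
82.196.216.26 AND mask = 82.196.216.16
No, different subnets (18.144.104.208 vs 82.196.216.16)


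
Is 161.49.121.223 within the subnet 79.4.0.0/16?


Subnet network: 79.4.0.0
Test IP AND mask: 161.49.0.0
No, 161.49.121.223 is not in 79.4.0.0/16


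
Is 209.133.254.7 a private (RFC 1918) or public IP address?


RFC 1918 private ranges:
  10.0.0.0/8 (10.0.0.0 - 10.255.255.255)
  172.16.0.0/12 (172.16.0.0 - 172.31.255.255)
  192.168.0.0/16 (192.168.0.0 - 192.168.255.255)
Public (not in any RFC 1918 range)


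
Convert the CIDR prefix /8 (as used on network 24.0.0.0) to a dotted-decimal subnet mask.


/8 means 8 network bits, 24 host bits
Binary: 11111111000000000000000000000000
Mask: 255.0.0.0


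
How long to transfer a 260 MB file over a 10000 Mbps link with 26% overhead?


Effective throughput = 10000 * (1 - 26/100) = 7400 Mbps
File size in Mb = 260 * 8 = 2080 Mb
Time = 2080 / 7400
Time = 0.2811 seconds


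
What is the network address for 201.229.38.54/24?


IP:   11001001.11100101.00100110.00110110
Mask: 11111111.11111111.11111111.00000000
AND operation:
Net:  11001001.11100101.00100110.00000000
Network: 201.229.38.0/24


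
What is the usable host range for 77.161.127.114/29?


Network: 77.161.127.112
Broadcast: 77.161.127.119
First usable = network + 1
Last usable = broadcast - 1
Range: 77.161.127.113 to 77.161.127.118


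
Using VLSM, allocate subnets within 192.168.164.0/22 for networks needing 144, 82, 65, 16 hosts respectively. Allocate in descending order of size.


144 hosts -> /24 (254 usable): 192.168.164.0/24
82 hosts -> /25 (126 usable): 192.168.165.0/25
65 hosts -> /25 (126 usable): 192.168.165.128/25
16 hosts -> /27 (30 usable): 192.168.166.0/27
Allocation: 192.168.164.0/24 (144 hosts, 254 usable); 192.168.165.0/25 (82 hosts, 126 usable); 192.168.165.128/25 (65 hosts, 126 usable); 192.168.166.0/27 (16 hosts, 30 usable)


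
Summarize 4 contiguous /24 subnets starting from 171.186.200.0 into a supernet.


Original prefix: /24
Number of subnets: 4 = 2^2
New prefix = 24 - 2 = 22
Supernet: 171.186.200.0/22


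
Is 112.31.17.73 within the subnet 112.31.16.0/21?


Subnet network: 112.31.16.0
Test IP AND mask: 112.31.16.0
Yes, 112.31.17.73 is in 112.31.16.0/21


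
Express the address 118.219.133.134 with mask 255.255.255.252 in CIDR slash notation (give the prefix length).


Binary: 11111111.11111111.11111111.11111100
Count leading 1s
Prefix: /30


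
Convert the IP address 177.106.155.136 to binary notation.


177 = 10110001
106 = 01101010
155 = 10011011
136 = 10001000
Binary: 10110001.01101010.10011011.10001000


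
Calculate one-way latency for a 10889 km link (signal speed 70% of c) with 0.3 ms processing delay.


Speed = 0.7 * 3e5 km/s = 210000 km/s
Propagation delay = 10889 / 210000 = 0.0519 s = 51.8524 ms
Processing delay = 0.3 ms
Total one-way latency = 52.1524 ms


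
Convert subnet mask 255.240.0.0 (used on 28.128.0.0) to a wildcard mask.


Subnet mask: 255.240.0.0
Wildcard = 255.255.255.255 - subnet mask
255 - 255 = 0
255 - 240 = 15
255 - 0 = 255
255 - 0 = 255
Wildcard: 0.15.255.255


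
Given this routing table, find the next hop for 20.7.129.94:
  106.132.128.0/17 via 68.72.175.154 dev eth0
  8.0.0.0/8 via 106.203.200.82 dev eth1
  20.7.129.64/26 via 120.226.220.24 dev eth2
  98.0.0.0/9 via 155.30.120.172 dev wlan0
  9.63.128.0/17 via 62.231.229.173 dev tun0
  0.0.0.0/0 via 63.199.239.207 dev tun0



Longest prefix match for 20.7.129.94:
  /17 106.132.128.0: no
  /8 8.0.0.0: no
  /26 20.7.129.64: MATCH
  /9 98.0.0.0: no
  /17 9.63.128.0: no
  /0 0.0.0.0: MATCH
Selected: next-hop 120.226.220.24 via eth2 (matched /26)


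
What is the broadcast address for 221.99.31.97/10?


Network: 221.64.0.0/10
Host bits = 22
Set all host bits to 1:
Broadcast: 221.127.255.255


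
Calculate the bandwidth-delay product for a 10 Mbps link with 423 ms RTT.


BDP = bandwidth * RTT
= 10 Mbps * 423 ms
= 10 * 1e6 * 423 / 1000 bits
= 4230000 bits
= 528750 bytes
= 516.3574 KB
BDP = 4230000 bits (528750 bytes)


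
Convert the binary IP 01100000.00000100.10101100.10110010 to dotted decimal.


01100000 = 96
00000100 = 4
10101100 = 172
10110010 = 178
IP: 96.4.172.178


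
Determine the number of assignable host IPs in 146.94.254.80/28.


Host bits = 32 - 28 = 4
Total addresses = 2^4 = 16
Usable = total - 2 (network and broadcast)
Usable hosts: 14


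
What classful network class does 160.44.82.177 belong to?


First octet: 160
Binary: 10100000
10xxxxxx -> Class B (128-191)
Class B, default mask 255.255.0.0 (/16)


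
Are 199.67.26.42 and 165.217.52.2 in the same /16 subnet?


Mask: 255.255.0.0
199.67.26.42 AND mask = 199.67.0.0
165.217.52.2 AND mask = 165.217.0.0
No, different subnets (199.67.0.0 vs 165.217.0.0)


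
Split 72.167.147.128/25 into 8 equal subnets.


New prefix = 25 + 3 = 28
Each subnet has 16 addresses
  72.167.147.128/28
  72.167.147.144/28
  72.167.147.160/28
  72.167.147.176/28
  72.167.147.192/28
  72.167.147.208/28
  72.167.147.224/28
  72.167.147.240/28
Subnets: 72.167.147.128/28, 72.167.147.144/28, 72.167.147.160/28, 72.167.147.176/28, 72.167.147.192/28, 72.167.147.208/28, 72.167.147.224/28, 72.167.147.240/28


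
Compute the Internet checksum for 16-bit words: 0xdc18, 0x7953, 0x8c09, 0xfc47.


Sum all words (with carry folding):
+ 0xdc18 = 0xdc18
+ 0x7953 = 0x556c
+ 0x8c09 = 0xe175
+ 0xfc47 = 0xddbd
One's complement: ~0xddbd
Checksum = 0x2242


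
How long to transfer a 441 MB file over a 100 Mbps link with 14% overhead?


Effective throughput = 100 * (1 - 14/100) = 86 Mbps
File size in Mb = 441 * 8 = 3528 Mb
Time = 3528 / 86
Time = 41.0233 seconds


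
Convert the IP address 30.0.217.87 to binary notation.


30 = 00011110
0 = 00000000
217 = 11011001
87 = 01010111
Binary: 00011110.00000000.11011001.01010111


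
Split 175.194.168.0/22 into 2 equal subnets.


New prefix = 22 + 1 = 23
Each subnet has 512 addresses
  175.194.168.0/23
  175.194.170.0/23
Subnets: 175.194.168.0/23, 175.194.170.0/23


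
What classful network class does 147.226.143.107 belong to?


First octet: 147
Binary: 10010011
10xxxxxx -> Class B (128-191)
Class B, default mask 255.255.0.0 (/16)


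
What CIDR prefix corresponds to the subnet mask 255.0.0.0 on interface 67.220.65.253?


Binary: 11111111.00000000.00000000.00000000
Count leading 1s
Prefix: /8


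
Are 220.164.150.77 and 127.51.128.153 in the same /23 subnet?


Mask: 255.255.254.0
220.164.150.77 AND mask = 220.164.150.0
127.51.128.153 AND mask = 127.51.128.0
No, different subnets (220.164.150.0 vs 127.51.128.0)


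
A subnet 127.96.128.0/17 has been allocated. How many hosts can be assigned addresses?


Host bits = 32 - 17 = 15
Total addresses = 2^15 = 32768
Usable = total - 2 (network and broadcast)
Usable hosts: 32766


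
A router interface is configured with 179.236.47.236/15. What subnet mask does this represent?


/15 means 15 network bits, 17 host bits
Binary: 11111111111111100000000000000000
Mask: 255.254.0.0


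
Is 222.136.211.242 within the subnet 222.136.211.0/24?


Subnet network: 222.136.211.0
Test IP AND mask: 222.136.211.0
Yes, 222.136.211.242 is in 222.136.211.0/24


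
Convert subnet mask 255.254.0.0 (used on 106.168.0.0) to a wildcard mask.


Subnet mask: 255.254.0.0
Wildcard = 255.255.255.255 - subnet mask
255 - 255 = 0
255 - 254 = 1
255 - 0 = 255
255 - 0 = 255
Wildcard: 0.1.255.255


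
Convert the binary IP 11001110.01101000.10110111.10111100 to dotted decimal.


11001110 = 206
01101000 = 104
10110111 = 183
10111100 = 188
IP: 206.104.183.188


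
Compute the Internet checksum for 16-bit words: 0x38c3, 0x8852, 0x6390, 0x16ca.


Sum all words (with carry folding):
+ 0x38c3 = 0x38c3
+ 0x8852 = 0xc115
+ 0x6390 = 0x24a6
+ 0x16ca = 0x3b70
One's complement: ~0x3b70
Checksum = 0xc48f


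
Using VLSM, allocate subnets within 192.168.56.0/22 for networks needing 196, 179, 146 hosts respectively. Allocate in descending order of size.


196 hosts -> /24 (254 usable): 192.168.56.0/24
179 hosts -> /24 (254 usable): 192.168.57.0/24
146 hosts -> /24 (254 usable): 192.168.58.0/24
Allocation: 192.168.56.0/24 (196 hosts, 254 usable); 192.168.57.0/24 (179 hosts, 254 usable); 192.168.58.0/24 (146 hosts, 254 usable)


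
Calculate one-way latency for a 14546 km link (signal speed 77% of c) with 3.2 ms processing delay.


Speed = 0.77 * 3e5 km/s = 231000 km/s
Propagation delay = 14546 / 231000 = 0.063 s = 62.9697 ms
Processing delay = 3.2 ms
Total one-way latency = 66.1697 ms


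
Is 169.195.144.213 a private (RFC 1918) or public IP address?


RFC 1918 private ranges:
  10.0.0.0/8 (10.0.0.0 - 10.255.255.255)
  172.16.0.0/12 (172.16.0.0 - 172.31.255.255)
  192.168.0.0/16 (192.168.0.0 - 192.168.255.255)
Public (not in any RFC 1918 range)


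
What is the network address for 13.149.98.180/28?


IP:   00001101.10010101.01100010.10110100
Mask: 11111111.11111111.11111111.11110000
AND operation:
Net:  00001101.10010101.01100010.10110000
Network: 13.149.98.176/28


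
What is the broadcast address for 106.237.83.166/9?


Network: 106.128.0.0/9
Host bits = 23
Set all host bits to 1:
Broadcast: 106.255.255.255


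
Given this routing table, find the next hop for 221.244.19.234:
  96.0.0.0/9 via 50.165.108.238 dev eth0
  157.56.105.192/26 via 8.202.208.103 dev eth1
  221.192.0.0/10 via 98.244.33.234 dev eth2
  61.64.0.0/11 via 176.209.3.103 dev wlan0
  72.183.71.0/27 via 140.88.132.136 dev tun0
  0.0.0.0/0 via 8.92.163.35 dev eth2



Longest prefix match for 221.244.19.234:
  /9 96.0.0.0: no
  /26 157.56.105.192: no
  /10 221.192.0.0: MATCH
  /11 61.64.0.0: no
  /27 72.183.71.0: no
  /0 0.0.0.0: MATCH
Selected: next-hop 98.244.33.234 via eth2 (matched /10)


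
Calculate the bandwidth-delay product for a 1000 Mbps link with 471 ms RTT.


BDP = bandwidth * RTT
= 1000 Mbps * 471 ms
= 1000 * 1e6 * 471 / 1000 bits
= 471000000 bits
= 58875000 bytes
= 57495.1172 KB
BDP = 471000000 bits (58875000 bytes)


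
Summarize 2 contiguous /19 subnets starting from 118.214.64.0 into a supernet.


Original prefix: /19
Number of subnets: 2 = 2^1
New prefix = 19 - 1 = 18
Supernet: 118.214.64.0/18


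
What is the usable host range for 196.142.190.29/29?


Network: 196.142.190.24
Broadcast: 196.142.190.31
First usable = network + 1
Last usable = broadcast - 1
Range: 196.142.190.25 to 196.142.190.30


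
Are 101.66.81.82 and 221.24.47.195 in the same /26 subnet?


Mask: 255.255.255.192
101.66.81.82 AND mask = 101.66.81.64
221.24.47.195 AND mask = 221.24.47.192
No, different subnets (101.66.81.64 vs 221.24.47.192)


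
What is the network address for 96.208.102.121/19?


IP:   01100000.11010000.01100110.01111001
Mask: 11111111.11111111.11100000.00000000
AND operation:
Net:  01100000.11010000.01100000.00000000
Network: 96.208.96.0/19


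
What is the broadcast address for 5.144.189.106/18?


Network: 5.144.128.0/18
Host bits = 14
Set all host bits to 1:
Broadcast: 5.144.191.255


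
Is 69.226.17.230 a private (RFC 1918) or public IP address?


RFC 1918 private ranges:
  10.0.0.0/8 (10.0.0.0 - 10.255.255.255)
  172.16.0.0/12 (172.16.0.0 - 172.31.255.255)
  192.168.0.0/16 (192.168.0.0 - 192.168.255.255)
Public (not in any RFC 1918 range)


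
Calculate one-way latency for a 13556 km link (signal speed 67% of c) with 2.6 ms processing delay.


Speed = 0.67 * 3e5 km/s = 201000 km/s
Propagation delay = 13556 / 201000 = 0.0674 s = 67.4428 ms
Processing delay = 2.6 ms
Total one-way latency = 70.0428 ms


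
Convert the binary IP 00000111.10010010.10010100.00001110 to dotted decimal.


00000111 = 7
10010010 = 146
10010100 = 148
00001110 = 14
IP: 7.146.148.14


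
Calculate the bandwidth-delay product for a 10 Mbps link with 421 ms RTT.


BDP = bandwidth * RTT
= 10 Mbps * 421 ms
= 10 * 1e6 * 421 / 1000 bits
= 4210000 bits
= 526250 bytes
= 513.916 KB
BDP = 4210000 bits (526250 bytes)


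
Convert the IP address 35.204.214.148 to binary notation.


35 = 00100011
204 = 11001100
214 = 11010110
148 = 10010100
Binary: 00100011.11001100.11010110.10010100


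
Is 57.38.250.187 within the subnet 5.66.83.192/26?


Subnet network: 5.66.83.192
Test IP AND mask: 57.38.250.128
No, 57.38.250.187 is not in 5.66.83.192/26


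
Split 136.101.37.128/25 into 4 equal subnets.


New prefix = 25 + 2 = 27
Each subnet has 32 addresses
  136.101.37.128/27
  136.101.37.160/27
  136.101.37.192/27
  136.101.37.224/27
Subnets: 136.101.37.128/27, 136.101.37.160/27, 136.101.37.192/27, 136.101.37.224/27


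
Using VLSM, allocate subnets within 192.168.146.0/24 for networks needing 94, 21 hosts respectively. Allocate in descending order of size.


94 hosts -> /25 (126 usable): 192.168.146.0/25
21 hosts -> /27 (30 usable): 192.168.146.128/27
Allocation: 192.168.146.0/25 (94 hosts, 126 usable); 192.168.146.128/27 (21 hosts, 30 usable)


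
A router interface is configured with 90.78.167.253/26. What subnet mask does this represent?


/26 means 26 network bits, 6 host bits
Binary: 11111111111111111111111111000000
Mask: 255.255.255.192


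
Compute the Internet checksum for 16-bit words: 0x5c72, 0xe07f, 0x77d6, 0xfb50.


Sum all words (with carry folding):
+ 0x5c72 = 0x5c72
+ 0xe07f = 0x3cf2
+ 0x77d6 = 0xb4c8
+ 0xfb50 = 0xb019
One's complement: ~0xb019
Checksum = 0x4fe6


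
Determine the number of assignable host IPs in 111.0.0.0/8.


Host bits = 32 - 8 = 24
Total addresses = 2^24 = 16777216
Usable = total - 2 (network and broadcast)
Usable hosts: 16777214


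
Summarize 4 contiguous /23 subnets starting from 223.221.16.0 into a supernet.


Original prefix: /23
Number of subnets: 4 = 2^2
New prefix = 23 - 2 = 21
Supernet: 223.221.16.0/21


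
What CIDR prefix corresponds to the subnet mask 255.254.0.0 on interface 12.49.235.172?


Binary: 11111111.11111110.00000000.00000000
Count leading 1s
Prefix: /15


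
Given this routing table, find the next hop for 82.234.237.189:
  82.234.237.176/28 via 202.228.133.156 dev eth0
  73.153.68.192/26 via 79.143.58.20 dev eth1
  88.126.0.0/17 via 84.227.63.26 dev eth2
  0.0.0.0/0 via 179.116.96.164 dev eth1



Longest prefix match for 82.234.237.189:
  /28 82.234.237.176: MATCH
  /26 73.153.68.192: no
  /17 88.126.0.0: no
  /0 0.0.0.0: MATCH
Selected: next-hop 202.228.133.156 via eth0 (matched /28)


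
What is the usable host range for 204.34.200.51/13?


Network: 204.32.0.0
Broadcast: 204.39.255.255
First usable = network + 1
Last usable = broadcast - 1
Range: 204.32.0.1 to 204.39.255.254


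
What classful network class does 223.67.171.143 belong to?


First octet: 223
Binary: 11011111
110xxxxx -> Class C (192-223)
Class C, default mask 255.255.255.0 (/24)


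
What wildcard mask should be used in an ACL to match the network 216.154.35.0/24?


Subnet mask: 255.255.255.0
Wildcard = 255.255.255.255 - subnet mask
255 - 255 = 0
255 - 255 = 0
255 - 255 = 0
255 - 0 = 255
Wildcard: 0.0.0.255


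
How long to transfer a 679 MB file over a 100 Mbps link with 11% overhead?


Effective throughput = 100 * (1 - 11/100) = 89 Mbps
File size in Mb = 679 * 8 = 5432 Mb
Time = 5432 / 89
Time = 61.0337 seconds


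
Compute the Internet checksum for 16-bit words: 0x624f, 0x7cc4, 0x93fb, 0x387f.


Sum all words (with carry folding):
+ 0x624f = 0x624f
+ 0x7cc4 = 0xdf13
+ 0x93fb = 0x730f
+ 0x387f = 0xab8e
One's complement: ~0xab8e
Checksum = 0x5471


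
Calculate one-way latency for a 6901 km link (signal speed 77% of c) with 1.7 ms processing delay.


Speed = 0.77 * 3e5 km/s = 231000 km/s
Propagation delay = 6901 / 231000 = 0.0299 s = 29.8745 ms
Processing delay = 1.7 ms
Total one-way latency = 31.5745 ms


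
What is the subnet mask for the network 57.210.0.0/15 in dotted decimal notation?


/15 means 15 network bits, 17 host bits
Binary: 11111111111111100000000000000000
Mask: 255.254.0.0


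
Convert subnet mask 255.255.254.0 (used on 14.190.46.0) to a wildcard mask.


Subnet mask: 255.255.254.0
Wildcard = 255.255.255.255 - subnet mask
255 - 255 = 0
255 - 255 = 0
255 - 254 = 1
255 - 0 = 255
Wildcard: 0.0.1.255


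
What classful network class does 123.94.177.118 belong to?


First octet: 123
Binary: 01111011
0xxxxxxx -> Class A (1-126)
Class A, default mask 255.0.0.0 (/8)


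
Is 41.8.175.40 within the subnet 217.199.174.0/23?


Subnet network: 217.199.174.0
Test IP AND mask: 41.8.174.0
No, 41.8.175.40 is not in 217.199.174.0/23


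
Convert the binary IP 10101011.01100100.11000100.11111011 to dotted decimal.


10101011 = 171
01100100 = 100
11000100 = 196
11111011 = 251
IP: 171.100.196.251


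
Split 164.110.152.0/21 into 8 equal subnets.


New prefix = 21 + 3 = 24
Each subnet has 256 addresses
  164.110.152.0/24
  164.110.153.0/24
  164.110.154.0/24
  164.110.155.0/24
  164.110.156.0/24
  164.110.157.0/24
  164.110.158.0/24
  164.110.159.0/24
Subnets: 164.110.152.0/24, 164.110.153.0/24, 164.110.154.0/24, 164.110.155.0/24, 164.110.156.0/24, 164.110.157.0/24, 164.110.158.0/24, 164.110.159.0/24


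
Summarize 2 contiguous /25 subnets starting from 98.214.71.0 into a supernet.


Original prefix: /25
Number of subnets: 2 = 2^1
New prefix = 25 - 1 = 24
Supernet: 98.214.71.0/24


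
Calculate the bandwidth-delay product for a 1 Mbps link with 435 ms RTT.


BDP = bandwidth * RTT
= 1 Mbps * 435 ms
= 1 * 1e6 * 435 / 1000 bits
= 435000 bits
= 54375 bytes
= 53.1006 KB
BDP = 435000 bits (54375 bytes)


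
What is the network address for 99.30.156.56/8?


IP:   01100011.00011110.10011100.00111000
Mask: 11111111.00000000.00000000.00000000
AND operation:
Net:  01100011.00000000.00000000.00000000
Network: 99.0.0.0/8


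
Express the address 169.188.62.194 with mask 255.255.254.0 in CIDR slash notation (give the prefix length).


Binary: 11111111.11111111.11111110.00000000
Count leading 1s
Prefix: /23


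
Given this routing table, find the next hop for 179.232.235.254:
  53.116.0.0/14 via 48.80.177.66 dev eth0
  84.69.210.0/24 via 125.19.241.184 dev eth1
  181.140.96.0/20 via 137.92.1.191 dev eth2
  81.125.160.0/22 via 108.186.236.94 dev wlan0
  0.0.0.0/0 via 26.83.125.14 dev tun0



Longest prefix match for 179.232.235.254:
  /14 53.116.0.0: no
  /24 84.69.210.0: no
  /20 181.140.96.0: no
  /22 81.125.160.0: no
  /0 0.0.0.0: MATCH
Selected: next-hop 26.83.125.14 via tun0 (matched /0)


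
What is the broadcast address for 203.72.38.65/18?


Network: 203.72.0.0/18
Host bits = 14
Set all host bits to 1:
Broadcast: 203.72.63.255


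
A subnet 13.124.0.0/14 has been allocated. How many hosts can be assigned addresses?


Host bits = 32 - 14 = 18
Total addresses = 2^18 = 262144
Usable = total - 2 (network and broadcast)
Usable hosts: 262142


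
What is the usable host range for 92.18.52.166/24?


Network: 92.18.52.0
Broadcast: 92.18.52.255
First usable = network + 1
Last usable = broadcast - 1
Range: 92.18.52.1 to 92.18.52.254


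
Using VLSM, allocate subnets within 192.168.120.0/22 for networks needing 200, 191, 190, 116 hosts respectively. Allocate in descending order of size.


200 hosts -> /24 (254 usable): 192.168.120.0/24
191 hosts -> /24 (254 usable): 192.168.121.0/24
190 hosts -> /24 (254 usable): 192.168.122.0/24
116 hosts -> /25 (126 usable): 192.168.123.0/25
Allocation: 192.168.120.0/24 (200 hosts, 254 usable); 192.168.121.0/24 (191 hosts, 254 usable); 192.168.122.0/24 (190 hosts, 254 usable); 192.168.123.0/25 (116 hosts, 126 usable)


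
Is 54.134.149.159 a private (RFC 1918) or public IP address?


RFC 1918 private ranges:
  10.0.0.0/8 (10.0.0.0 - 10.255.255.255)
  172.16.0.0/12 (172.16.0.0 - 172.31.255.255)
  192.168.0.0/16 (192.168.0.0 - 192.168.255.255)
Public (not in any RFC 1918 range)


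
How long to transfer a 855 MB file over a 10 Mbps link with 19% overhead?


Effective throughput = 10 * (1 - 19/100) = 8.1 Mbps
File size in Mb = 855 * 8 = 6840 Mb
Time = 6840 / 8.1
Time = 844.4444 seconds


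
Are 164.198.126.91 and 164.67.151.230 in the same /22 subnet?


Mask: 255.255.252.0
164.198.126.91 AND mask = 164.198.124.0
164.67.151.230 AND mask = 164.67.148.0
No, different subnets (164.198.124.0 vs 164.67.148.0)


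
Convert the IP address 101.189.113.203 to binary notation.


101 = 01100101
189 = 10111101
113 = 01110001
203 = 11001011
Binary: 01100101.10111101.01110001.11001011


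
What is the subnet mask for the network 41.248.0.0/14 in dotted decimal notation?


/14 means 14 network bits, 18 host bits
Binary: 11111111111111000000000000000000
Mask: 255.252.0.0


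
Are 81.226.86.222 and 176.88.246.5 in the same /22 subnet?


Mask: 255.255.252.0
81.226.86.222 AND mask = 81.226.84.0
176.88.246.5 AND mask = 176.88.244.0
No, different subnets (81.226.84.0 vs 176.88.244.0)


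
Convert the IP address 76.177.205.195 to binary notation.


76 = 01001100
177 = 10110001
205 = 11001101
195 = 11000011
Binary: 01001100.10110001.11001101.11000011


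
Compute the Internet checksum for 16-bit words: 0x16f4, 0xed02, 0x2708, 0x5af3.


Sum all words (with carry folding):
+ 0x16f4 = 0x16f4
+ 0xed02 = 0x03f7
+ 0x2708 = 0x2aff
+ 0x5af3 = 0x85f2
One's complement: ~0x85f2
Checksum = 0x7a0d


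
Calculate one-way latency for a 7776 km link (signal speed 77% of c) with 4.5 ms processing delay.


Speed = 0.77 * 3e5 km/s = 231000 km/s
Propagation delay = 7776 / 231000 = 0.0337 s = 33.6623 ms
Processing delay = 4.5 ms
Total one-way latency = 38.1623 ms


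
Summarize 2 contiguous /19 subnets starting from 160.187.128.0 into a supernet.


Original prefix: /19
Number of subnets: 2 = 2^1
New prefix = 19 - 1 = 18
Supernet: 160.187.128.0/18


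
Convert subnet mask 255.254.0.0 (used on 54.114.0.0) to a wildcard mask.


Subnet mask: 255.254.0.0
Wildcard = 255.255.255.255 - subnet mask
255 - 255 = 0
255 - 254 = 1
255 - 0 = 255
255 - 0 = 255
Wildcard: 0.1.255.255


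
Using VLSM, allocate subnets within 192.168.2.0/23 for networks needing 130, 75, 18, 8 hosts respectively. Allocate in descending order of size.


130 hosts -> /24 (254 usable): 192.168.2.0/24
75 hosts -> /25 (126 usable): 192.168.3.0/25
18 hosts -> /27 (30 usable): 192.168.3.128/27
8 hosts -> /28 (14 usable): 192.168.3.160/28
Allocation: 192.168.2.0/24 (130 hosts, 254 usable); 192.168.3.0/25 (75 hosts, 126 usable); 192.168.3.128/27 (18 hosts, 30 usable); 192.168.3.160/28 (8 hosts, 14 usable)


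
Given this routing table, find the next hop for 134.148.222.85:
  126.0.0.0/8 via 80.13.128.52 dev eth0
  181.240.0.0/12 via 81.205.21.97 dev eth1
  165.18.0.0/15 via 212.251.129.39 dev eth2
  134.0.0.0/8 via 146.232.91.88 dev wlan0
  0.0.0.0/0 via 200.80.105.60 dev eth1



Longest prefix match for 134.148.222.85:
  /8 126.0.0.0: no
  /12 181.240.0.0: no
  /15 165.18.0.0: no
  /8 134.0.0.0: MATCH
  /0 0.0.0.0: MATCH
Selected: next-hop 146.232.91.88 via wlan0 (matched /8)


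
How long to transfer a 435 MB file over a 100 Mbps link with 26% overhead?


Effective throughput = 100 * (1 - 26/100) = 74 Mbps
File size in Mb = 435 * 8 = 3480 Mb
Time = 3480 / 74
Time = 47.027 seconds


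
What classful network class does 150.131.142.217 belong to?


First octet: 150
Binary: 10010110
10xxxxxx -> Class B (128-191)
Class B, default mask 255.255.0.0 (/16)


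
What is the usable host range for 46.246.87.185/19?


Network: 46.246.64.0
Broadcast: 46.246.95.255
First usable = network + 1
Last usable = broadcast - 1
Range: 46.246.64.1 to 46.246.95.254


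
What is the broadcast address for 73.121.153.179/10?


Network: 73.64.0.0/10
Host bits = 22
Set all host bits to 1:
Broadcast: 73.127.255.255


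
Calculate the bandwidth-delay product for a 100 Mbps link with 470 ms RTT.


BDP = bandwidth * RTT
= 100 Mbps * 470 ms
= 100 * 1e6 * 470 / 1000 bits
= 47000000 bits
= 5875000 bytes
= 5737.3047 KB
BDP = 47000000 bits (5875000 bytes)


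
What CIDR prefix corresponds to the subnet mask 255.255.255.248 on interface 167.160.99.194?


Binary: 11111111.11111111.11111111.11111000
Count leading 1s
Prefix: /29


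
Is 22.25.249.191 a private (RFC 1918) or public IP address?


RFC 1918 private ranges:
  10.0.0.0/8 (10.0.0.0 - 10.255.255.255)
  172.16.0.0/12 (172.16.0.0 - 172.31.255.255)
  192.168.0.0/16 (192.168.0.0 - 192.168.255.255)
Public (not in any RFC 1918 range)


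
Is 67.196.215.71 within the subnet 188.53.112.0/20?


Subnet network: 188.53.112.0
Test IP AND mask: 67.196.208.0
No, 67.196.215.71 is not in 188.53.112.0/20


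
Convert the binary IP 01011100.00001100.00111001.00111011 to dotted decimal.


01011100 = 92
00001100 = 12
00111001 = 57
00111011 = 59
IP: 92.12.57.59


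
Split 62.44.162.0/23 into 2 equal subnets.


New prefix = 23 + 1 = 24
Each subnet has 256 addresses
  62.44.162.0/24
  62.44.163.0/24
Subnets: 62.44.162.0/24, 62.44.163.0/24


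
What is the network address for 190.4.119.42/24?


IP:   10111110.00000100.01110111.00101010
Mask: 11111111.11111111.11111111.00000000
AND operation:
Net:  10111110.00000100.01110111.00000000
Network: 190.4.119.0/24


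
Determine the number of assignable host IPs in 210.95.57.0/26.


Host bits = 32 - 26 = 6
Total addresses = 2^6 = 64
Usable = total - 2 (network and broadcast)
Usable hosts: 62


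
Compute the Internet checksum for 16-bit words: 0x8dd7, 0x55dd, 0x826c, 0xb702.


Sum all words (with carry folding):
+ 0x8dd7 = 0x8dd7
+ 0x55dd = 0xe3b4
+ 0x826c = 0x6621
+ 0xb702 = 0x1d24
One's complement: ~0x1d24
Checksum = 0xe2db


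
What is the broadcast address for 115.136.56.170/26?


Network: 115.136.56.128/26
Host bits = 6
Set all host bits to 1:
Broadcast: 115.136.56.191


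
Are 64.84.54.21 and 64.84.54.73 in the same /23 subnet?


Mask: 255.255.254.0
64.84.54.21 AND mask = 64.84.54.0
64.84.54.73 AND mask = 64.84.54.0
Yes, same subnet (64.84.54.0)


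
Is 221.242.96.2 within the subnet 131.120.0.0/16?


Subnet network: 131.120.0.0
Test IP AND mask: 221.242.0.0
No, 221.242.96.2 is not in 131.120.0.0/16


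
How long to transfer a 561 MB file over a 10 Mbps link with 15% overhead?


Effective throughput = 10 * (1 - 15/100) = 8.5 Mbps
File size in Mb = 561 * 8 = 4488 Mb
Time = 4488 / 8.5
Time = 528 seconds


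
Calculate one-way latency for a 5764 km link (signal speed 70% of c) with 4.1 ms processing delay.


Speed = 0.7 * 3e5 km/s = 210000 km/s
Propagation delay = 5764 / 210000 = 0.0274 s = 27.4476 ms
Processing delay = 4.1 ms
Total one-way latency = 31.5476 ms


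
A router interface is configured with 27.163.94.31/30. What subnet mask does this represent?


/30 means 30 network bits, 2 host bits
Binary: 11111111111111111111111111111100
Mask: 255.255.255.252


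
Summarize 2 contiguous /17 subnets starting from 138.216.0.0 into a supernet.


Original prefix: /17
Number of subnets: 2 = 2^1
New prefix = 17 - 1 = 16
Supernet: 138.216.0.0/16


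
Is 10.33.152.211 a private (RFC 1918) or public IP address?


RFC 1918 private ranges:
  10.0.0.0/8 (10.0.0.0 - 10.255.255.255)
  172.16.0.0/12 (172.16.0.0 - 172.31.255.255)
  192.168.0.0/16 (192.168.0.0 - 192.168.255.255)
Private (in 10.0.0.0/8)


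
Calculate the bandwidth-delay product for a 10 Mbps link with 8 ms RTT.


BDP = bandwidth * RTT
= 10 Mbps * 8 ms
= 10 * 1e6 * 8 / 1000 bits
= 80000 bits
= 10000 bytes
= 9.7656 KB
BDP = 80000 bits (10000 bytes)


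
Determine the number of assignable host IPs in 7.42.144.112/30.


Host bits = 32 - 30 = 2
Total addresses = 2^2 = 4
Usable = total - 2 (network and broadcast)
Usable hosts: 2


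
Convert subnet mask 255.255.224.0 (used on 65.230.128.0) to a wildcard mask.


Subnet mask: 255.255.224.0
Wildcard = 255.255.255.255 - subnet mask
255 - 255 = 0
255 - 255 = 0
255 - 224 = 31
255 - 0 = 255
Wildcard: 0.0.31.255


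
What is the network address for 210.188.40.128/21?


IP:   11010010.10111100.00101000.10000000
Mask: 11111111.11111111.11111000.00000000
AND operation:
Net:  11010010.10111100.00101000.00000000
Network: 210.188.40.0/21


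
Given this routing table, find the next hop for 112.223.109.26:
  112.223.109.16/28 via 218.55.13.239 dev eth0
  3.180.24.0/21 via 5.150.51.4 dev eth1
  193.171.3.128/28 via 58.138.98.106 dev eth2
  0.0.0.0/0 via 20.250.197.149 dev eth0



Longest prefix match for 112.223.109.26:
  /28 112.223.109.16: MATCH
  /21 3.180.24.0: no
  /28 193.171.3.128: no
  /0 0.0.0.0: MATCH
Selected: next-hop 218.55.13.239 via eth0 (matched /28)


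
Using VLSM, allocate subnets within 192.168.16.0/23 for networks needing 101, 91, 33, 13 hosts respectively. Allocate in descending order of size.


101 hosts -> /25 (126 usable): 192.168.16.0/25
91 hosts -> /25 (126 usable): 192.168.16.128/25
33 hosts -> /26 (62 usable): 192.168.17.0/26
13 hosts -> /28 (14 usable): 192.168.17.64/28
Allocation: 192.168.16.0/25 (101 hosts, 126 usable); 192.168.16.128/25 (91 hosts, 126 usable); 192.168.17.0/26 (33 hosts, 62 usable); 192.168.17.64/28 (13 hosts, 14 usable)


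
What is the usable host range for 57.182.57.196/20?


Network: 57.182.48.0
Broadcast: 57.182.63.255
First usable = network + 1
Last usable = broadcast - 1
Range: 57.182.48.1 to 57.182.63.254


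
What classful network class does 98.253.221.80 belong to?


First octet: 98
Binary: 01100010
0xxxxxxx -> Class A (1-126)
Class A, default mask 255.0.0.0 (/8)


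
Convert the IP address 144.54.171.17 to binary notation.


144 = 10010000
54 = 00110110
171 = 10101011
17 = 00010001
Binary: 10010000.00110110.10101011.00010001


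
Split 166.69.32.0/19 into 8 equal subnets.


New prefix = 19 + 3 = 22
Each subnet has 1024 addresses
  166.69.32.0/22
  166.69.36.0/22
  166.69.40.0/22
  166.69.44.0/22
  166.69.48.0/22
  166.69.52.0/22
  166.69.56.0/22
  166.69.60.0/22
Subnets: 166.69.32.0/22, 166.69.36.0/22, 166.69.40.0/22, 166.69.44.0/22, 166.69.48.0/22, 166.69.52.0/22, 166.69.56.0/22, 166.69.60.0/22


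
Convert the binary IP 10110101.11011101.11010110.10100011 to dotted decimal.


10110101 = 181
11011101 = 221
11010110 = 214
10100011 = 163
IP: 181.221.214.163


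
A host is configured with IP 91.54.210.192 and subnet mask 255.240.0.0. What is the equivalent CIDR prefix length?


Binary: 11111111.11110000.00000000.00000000
Count leading 1s
Prefix: /12


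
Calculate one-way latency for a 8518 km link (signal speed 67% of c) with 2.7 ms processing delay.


Speed = 0.67 * 3e5 km/s = 201000 km/s
Propagation delay = 8518 / 201000 = 0.0424 s = 42.3781 ms
Processing delay = 2.7 ms
Total one-way latency = 45.0781 ms


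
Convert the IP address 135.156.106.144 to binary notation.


135 = 10000111
156 = 10011100
106 = 01101010
144 = 10010000
Binary: 10000111.10011100.01101010.10010000


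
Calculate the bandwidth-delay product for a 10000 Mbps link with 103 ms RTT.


BDP = bandwidth * RTT
= 10000 Mbps * 103 ms
= 10000 * 1e6 * 103 / 1000 bits
= 1030000000 bits
= 128750000 bytes
= 125732.4219 KB
BDP = 1030000000 bits (128750000 bytes)


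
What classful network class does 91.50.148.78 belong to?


First octet: 91
Binary: 01011011
0xxxxxxx -> Class A (1-126)
Class A, default mask 255.0.0.0 (/8)
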